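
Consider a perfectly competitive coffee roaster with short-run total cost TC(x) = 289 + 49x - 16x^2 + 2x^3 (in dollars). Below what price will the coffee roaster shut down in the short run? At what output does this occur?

$17 per unit, at x = 4

Short-run supply begins at min AVC. From VC = 49x - 16x^2 + 2x^3, AVC = 49 - 16x + 2x^2.
At the minimum of AVC, MC = AVC. MC = 49 - 32x + 6x^2; setting MC = AVC gives 4x^2 - 16x = 0, so x = 4. min AVC = 17.
The firm shuts down for any P below $17.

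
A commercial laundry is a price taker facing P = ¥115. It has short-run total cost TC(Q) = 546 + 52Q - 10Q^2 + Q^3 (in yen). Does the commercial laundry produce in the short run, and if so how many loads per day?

From TC, MC = TC'(Q) = 52 - 20Q + 3Q^2 and AVC = VC/Q = 52 - 10Q + Q^2.
AVC hits its minimum where MC = AVC, at Q = 5, giving min AVC = 52 - 10·5 + 5^2 = ¥27.
Since P = ¥115 ≥ min AVC = ¥27, price covers variable cost and the firm should produce.
Solving P = MC: -63 - 20Q + 3Q^2 = 0 ⇒ Q = -7/3 or 9. On the upward-sloping branch, Q* = 9.
Check: AVC at Q = 9 is ¥43 ≤ P, so revenue covers variable cost.
Profit = P·Q − TC = 115·9 − 933 = ¥102.

Produce at Q = 9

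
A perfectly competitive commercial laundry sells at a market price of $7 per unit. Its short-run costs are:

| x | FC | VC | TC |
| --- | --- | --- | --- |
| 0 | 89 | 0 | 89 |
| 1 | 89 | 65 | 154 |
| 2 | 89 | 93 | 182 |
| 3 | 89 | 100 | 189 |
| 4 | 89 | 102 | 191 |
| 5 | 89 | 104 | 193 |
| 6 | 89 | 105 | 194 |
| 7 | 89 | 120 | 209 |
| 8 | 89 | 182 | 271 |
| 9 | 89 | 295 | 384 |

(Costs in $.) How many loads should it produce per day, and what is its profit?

Profit at each row (π = 7x − TC): x=0: -89; x=1: -147; x=2: -168; x=3: -168; x=4: -163; x=5: -158; x=6: -152; x=7: -160; x=8: -215; x=9: -321.
Profit is highest at x = 0. Equivalently, the lowest AVC in the table is 120/7 ≈ $17.14 at x = 7, and P = $7 falls below it — price never covers variable cost, so the firm shuts down and loses only its fixed cost.

x = 0 (shut down); profit = -$89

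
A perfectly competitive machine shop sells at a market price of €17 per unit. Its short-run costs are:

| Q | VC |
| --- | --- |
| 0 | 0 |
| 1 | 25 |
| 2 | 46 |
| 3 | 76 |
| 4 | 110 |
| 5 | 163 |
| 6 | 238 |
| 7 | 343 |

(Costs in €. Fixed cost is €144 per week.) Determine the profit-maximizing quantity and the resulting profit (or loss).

Q = 0 (shut down); profit = -€144

Compute π = P·Q − TC at each output: Q=0: -144; Q=1: -152; Q=2: -156; Q=3: -169; Q=4: -186; Q=5: -222; Q=6: -280; Q=7: -368.
Profit is highest at Q = 0. Equivalently, the lowest AVC in the table is 46/2 ≈ €23 at Q = 2, and P = €17 falls below it — price never covers variable cost, so the firm shuts down and loses only its fixed cost.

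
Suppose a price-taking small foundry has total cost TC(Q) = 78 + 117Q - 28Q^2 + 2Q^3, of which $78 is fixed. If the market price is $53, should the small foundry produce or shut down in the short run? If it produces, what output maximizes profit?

Variable cost is VC = 117Q - 28Q^2 + 2Q^3, so AVC = VC/Q = 117 - 28Q + 2Q^2 and MC = dTC/dQ = 117 - 56Q + 6Q^2.
AVC hits its minimum where MC = AVC, at Q = 7, giving min AVC = 117 - 28·7 + 2·7^2 = $19.
Because $53 ≥ $19, revenue can cover variable cost; the firm operates.
Solving P = MC: 64 - 56Q + 6Q^2 = 0 ⇒ Q = 4/3 or 8. On the upward-sloping branch, Q* = 8.
Check: AVC at Q = 8 is $21 ≤ P, so revenue covers variable cost.
Profit = P·Q − TC = 53·8 − 246 = $178.

Produce at Q = 8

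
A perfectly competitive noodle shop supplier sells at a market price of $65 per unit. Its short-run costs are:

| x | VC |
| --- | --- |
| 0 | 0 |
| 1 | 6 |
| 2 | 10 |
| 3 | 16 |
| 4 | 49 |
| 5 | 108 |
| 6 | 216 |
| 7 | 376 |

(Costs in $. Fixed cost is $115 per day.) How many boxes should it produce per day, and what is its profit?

Compute π = P·x − TC at each output: x=0: -115; x=1: -56; x=2: 5; x=3: 64; x=4: 96; x=5: 102; x=6: 59; x=7: -36.
Profit is maximized at x = 5. AVC there is 108/5 = $21.60 ≤ P, so producing beats shutting down (which would give -$115).

x = 5; profit = $102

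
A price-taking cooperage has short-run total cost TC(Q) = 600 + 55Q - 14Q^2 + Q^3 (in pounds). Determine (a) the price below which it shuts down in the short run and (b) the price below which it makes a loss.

Shutdown price = £6; break-even price = £75

AVC = 55 - 14Q + Q^2; minimized at Q = 7, giving min AVC = £6. That is the shutdown price.
ATC = 600/Q + 55 - 14Q + Q^2. Setting dATC/dQ = −600/Q^2 − 14 + 2Q = 0 gives Q = 10 (since 2·10^3 − 14·10^2 = 600).
min ATC = 600/10 + 55 − 14·10 + 10^2 = £75. That is the break-even price.
For £6 ≤ P < £75 the firm produces at a loss; below £6 it shuts down.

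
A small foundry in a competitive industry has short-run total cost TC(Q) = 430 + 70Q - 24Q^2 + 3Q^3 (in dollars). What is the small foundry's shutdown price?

Short-run supply begins at min AVC. From VC = 70Q - 24Q^2 + 3Q^3, AVC = 70 - 24Q + 3Q^2.
dAVC/dQ = -24 + 6Q = 0 gives Q = 4. min AVC = 70 - 24·4 + 3·4^2 = 22.
So the shutdown price is $22.

$22 per unit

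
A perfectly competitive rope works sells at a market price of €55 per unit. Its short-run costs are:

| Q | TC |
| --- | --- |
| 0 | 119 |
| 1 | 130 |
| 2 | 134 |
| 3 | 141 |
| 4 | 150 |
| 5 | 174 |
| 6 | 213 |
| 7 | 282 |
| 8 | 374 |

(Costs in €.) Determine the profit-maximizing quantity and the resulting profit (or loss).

Q = 6; profit = €117

Compute π = P·Q − TC at each output: Q=0: -119; Q=1: -75; Q=2: -24; Q=3: 24; Q=4: 70; Q=5: 101; Q=6: 117; Q=7: 103; Q=8: 66.
Profit is maximized at Q = 6. AVC there is 94/6 = €15.67 ≤ P, so producing beats shutting down (which would give -€119).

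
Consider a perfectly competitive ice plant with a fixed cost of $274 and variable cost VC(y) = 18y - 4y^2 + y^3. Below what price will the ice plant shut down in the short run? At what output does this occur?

$14 per unit, at y = 2

The firm shuts down when price falls below the minimum of average variable cost. AVC = VC/y = 18 - 4y + y^2.
At the minimum of AVC, MC = AVC. MC = 18 - 8y + 3y^2; setting MC = AVC gives 2y^2 - 4y = 0, so y = 2. min AVC = 14.
So the shutdown price is $14.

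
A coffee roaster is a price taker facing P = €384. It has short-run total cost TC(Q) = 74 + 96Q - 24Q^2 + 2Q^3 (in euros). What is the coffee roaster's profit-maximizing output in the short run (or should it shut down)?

Produce at Q = 12

Strip out fixed cost: VC = 96Q - 24Q^2 + 2Q^3. Then AVC = 96 - 24Q + 2Q^2 and MC = 96 - 48Q + 6Q^2.
The AVC parabola has its vertex at Q = 24/4 = 6, where AVC = 96 - 24·6 + 2·6^2 = €24.
Since P = €384 ≥ min AVC = €24, price covers variable cost and the firm should produce.
Solving P = MC: -288 - 48Q + 6Q^2 = 0 ⇒ Q = -4 or 12. On the upward-sloping branch, Q* = 12.
Check: AVC at Q = 12 is €96 ≤ P, so revenue covers variable cost.
Profit = P·Q − TC = 384·12 − 1226 = €3382.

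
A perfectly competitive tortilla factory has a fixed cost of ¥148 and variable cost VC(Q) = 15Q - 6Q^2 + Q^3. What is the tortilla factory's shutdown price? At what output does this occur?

¥6 per unit, at Q = 3

Short-run supply begins at min AVC. From VC = 15Q - 6Q^2 + Q^3, AVC = 15 - 6Q + Q^2.
At the minimum of AVC, MC = AVC. MC = 15 - 12Q + 3Q^2; setting MC = AVC gives 2Q^2 - 6Q = 0, so Q = 3. min AVC = 6.
The firm shuts down for any P below ¥6.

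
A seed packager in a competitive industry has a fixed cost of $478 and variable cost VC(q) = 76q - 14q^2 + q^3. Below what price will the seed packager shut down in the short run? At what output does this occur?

Short-run supply begins at min AVC. From VC = 76q - 14q^2 + q^3, AVC = 76 - 14q + q^2.
dAVC/dq = -14 + 2q = 0 gives q = 7. min AVC = 76 - 14·7 + 7^2 = 27.
For P < $27 the firm produces nothing.

$27 per unit, at q = 7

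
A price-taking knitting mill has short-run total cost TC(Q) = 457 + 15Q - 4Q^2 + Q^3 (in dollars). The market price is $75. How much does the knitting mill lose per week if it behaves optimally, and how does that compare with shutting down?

AVC = 15 - 4Q + Q^2; min AVC = $11 at Q = 2. Since P = $75 ≥ min AVC, the firm produces.
MC = 15 - 8Q + 3Q^2. Setting P = MC and taking the root on the rising branch gives Q* = 6.
TR = 75·6 = 450. TC = 457 + 162 = 619. Profit = 450 − 619 = -$169.
Shutting down would mean losing the fixed cost of $457, so operating at a loss of $169 is better by $288.

Profit = -$169 at Q = 6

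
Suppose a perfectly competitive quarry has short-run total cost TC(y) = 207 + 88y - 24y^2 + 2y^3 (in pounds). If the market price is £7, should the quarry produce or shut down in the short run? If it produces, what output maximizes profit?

Shut down

Variable cost is VC = 88y - 24y^2 + 2y^3, so AVC = VC/y = 88 - 24y + 2y^2 and MC = dTC/dy = 88 - 48y + 6y^2.
AVC hits its minimum where MC = AVC, at y = 6, giving min AVC = 88 - 24·6 + 2·6^2 = £16.
Since P = £7 < min AVC = £16, price fails to cover variable cost at any output.
Best response: produce nothing and absorb the £207 fixed cost.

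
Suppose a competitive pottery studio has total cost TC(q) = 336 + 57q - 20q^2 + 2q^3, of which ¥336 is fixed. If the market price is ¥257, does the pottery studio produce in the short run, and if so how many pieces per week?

Strip out fixed cost: VC = 57q - 20q^2 + 2q^3. Then AVC = 57 - 20q + 2q^2 and MC = 57 - 40q + 6q^2.
The AVC parabola has its vertex at q = 20/4 = 5, where AVC = 57 - 20·5 + 2·5^2 = ¥7.
Because ¥257 ≥ ¥7, revenue can cover variable cost; the firm operates.
Set P = MC: 257 = 57 - 40q + 6q^2 → -200 - 40q + 6q^2 = 0. The roots are q = -10/3 and q = 10; the profit-maximizing output is on the rising part of MC, so q* = 10.
Check: AVC at q = 10 is ¥57 ≤ P, so revenue covers variable cost.
Profit = P·q − TC = 257·10 − 906 = ¥1664.

Produce at q = 10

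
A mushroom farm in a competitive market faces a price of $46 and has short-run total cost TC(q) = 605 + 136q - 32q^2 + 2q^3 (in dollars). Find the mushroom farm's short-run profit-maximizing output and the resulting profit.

AVC = 136 - 32q + 2q^2; min AVC = $8 at q = 8. Since P = $46 ≥ min AVC, the firm produces.
With MC = 136 - 64q + 6q^2, P = MC on the upward-sloping part at q* = 9.
TR = 46·9 = 414. TC = 605 + 90 = 695. Profit = 414 − 695 = -$281.
That loss of $281 beats the $605 the firm would lose by shutting down; producing recovers $324 of fixed cost.

Profit = -$281 at q = 9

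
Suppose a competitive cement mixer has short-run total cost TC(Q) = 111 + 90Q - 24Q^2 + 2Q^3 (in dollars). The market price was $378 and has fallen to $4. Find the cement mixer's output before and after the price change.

Output falls from 12 to 0 (the firm shuts down)

AVC = 90 - 24Q + 2Q^2, minimized at Q = 6 where min AVC = $18. MC = 90 - 48Q + 6Q^2.
With P = $378 above the shutdown price, P = MC gives Q = 12.
At P = $4 < min AVC = $18, price no longer covers variable cost at any output, so the firm shuts down: Q = 0.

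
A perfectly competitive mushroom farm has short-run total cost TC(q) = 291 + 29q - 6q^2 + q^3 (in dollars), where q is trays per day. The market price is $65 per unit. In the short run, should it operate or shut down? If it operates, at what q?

Produce at q = 6

From TC, MC = TC'(q) = 29 - 12q + 3q^2 and AVC = VC/q = 29 - 6q + q^2.
AVC is minimized where dAVC/dq = -6 + 2q = 0, at q = 3; min AVC = 29 - 6·3 + 3^2 = $20.
Because $65 ≥ $20, revenue can cover variable cost; the firm operates.
P = MC gives -36 - 12q + 3q^2 = 0, with roots -2 and 6. Take the larger (rising MC): q* = 6.
Check: AVC at q = 6 is $29 ≤ P, so revenue covers variable cost.
Profit = P·q − TC = 65·6 − 465 = -$75, a loss, but smaller than the $291 fixed cost the firm would lose by shutting down.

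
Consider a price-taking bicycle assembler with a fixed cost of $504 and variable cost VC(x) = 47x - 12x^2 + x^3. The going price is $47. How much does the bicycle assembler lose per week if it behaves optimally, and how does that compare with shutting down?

AVC = 47 - 12x + x^2; min AVC = $11 at x = 6. Since P = $47 ≥ min AVC, the firm produces.
MC = 47 - 24x + 3x^2. Setting P = MC and taking the root on the rising branch gives x* = 8.
TR = 47·8 = 376. TC = 504 + 120 = 624. Profit = 376 − 624 = -$248.
Shutting down would mean losing the fixed cost of $504, so operating at a loss of $248 is better by $256.

Profit = -$248 at x = 8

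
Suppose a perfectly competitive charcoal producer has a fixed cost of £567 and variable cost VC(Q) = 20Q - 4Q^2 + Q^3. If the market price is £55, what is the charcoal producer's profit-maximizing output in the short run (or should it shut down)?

Strip out fixed cost: VC = 20Q - 4Q^2 + Q^3. Then AVC = 20 - 4Q + Q^2 and MC = 20 - 8Q + 3Q^2.
AVC is minimized where dAVC/dQ = -4 + 2Q = 0, at Q = 2; min AVC = 20 - 4·2 + 2^2 = £16.
P = £55 exceeds min AVC = £16, so the firm stays open.
Set P = MC: 55 = 20 - 8Q + 3Q^2 → -35 - 8Q + 3Q^2 = 0. The roots are Q = -7/3 and Q = 5; the profit-maximizing output is on the rising part of MC, so Q* = 5.
Check: AVC at Q = 5 is £25 ≤ P, so revenue covers variable cost.
Profit = P·Q − TC = 55·5 − 692 = -£417, a loss, but smaller than the £567 fixed cost the firm would lose by shutting down.

Produce at Q = 5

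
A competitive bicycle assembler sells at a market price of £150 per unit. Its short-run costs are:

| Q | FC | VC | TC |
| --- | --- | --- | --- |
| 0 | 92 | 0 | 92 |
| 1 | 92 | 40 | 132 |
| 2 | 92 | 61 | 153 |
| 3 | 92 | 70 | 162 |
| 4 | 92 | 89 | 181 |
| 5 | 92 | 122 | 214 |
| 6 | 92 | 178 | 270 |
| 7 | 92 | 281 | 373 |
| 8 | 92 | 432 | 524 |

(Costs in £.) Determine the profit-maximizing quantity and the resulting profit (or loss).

Profit at each row (π = 150Q − TC): Q=0: -92; Q=1: 18; Q=2: 147; Q=3: 288; Q=4: 419; Q=5: 536; Q=6: 630; Q=7: 677; Q=8: 676.
Profit is maximized at Q = 7. AVC there is 281/7 = £40.14 ≤ P, so producing beats shutting down (which would give -£92).

Q = 7; profit = £677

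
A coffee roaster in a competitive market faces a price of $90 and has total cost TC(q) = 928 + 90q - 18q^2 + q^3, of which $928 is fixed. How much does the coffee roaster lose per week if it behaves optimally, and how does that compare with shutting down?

AVC = 90 - 18q + q^2 has its minimum $9 at q = 9; price $90 clears that bar, so the firm operates.
With MC = 90 - 36q + 3q^2, P = MC on the upward-sloping part at q* = 12.
TR = 90·12 = 1080. TC = 928 + 216 = 1144. Profit = 1080 − 1144 = -$64.
Shutting down would mean losing the fixed cost of $928, so operating at a loss of $64 is better by $864.

Profit = -$64 at q = 12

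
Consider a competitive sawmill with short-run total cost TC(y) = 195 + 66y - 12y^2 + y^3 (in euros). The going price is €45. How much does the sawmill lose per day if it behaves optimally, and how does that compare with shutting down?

Profit = -€97 at y = 7

AVC = 66 - 12y + y^2 has its minimum €30 at y = 6; price €45 clears that bar, so the firm operates.
With MC = 66 - 24y + 3y^2, P = MC on the upward-sloping part at y* = 7.
TR = 45·7 = 315. TC = 195 + 217 = 412. Profit = 315 − 412 = -€97.
That loss of €97 beats the €195 the firm would lose by shutting down; producing recovers €98 of fixed cost.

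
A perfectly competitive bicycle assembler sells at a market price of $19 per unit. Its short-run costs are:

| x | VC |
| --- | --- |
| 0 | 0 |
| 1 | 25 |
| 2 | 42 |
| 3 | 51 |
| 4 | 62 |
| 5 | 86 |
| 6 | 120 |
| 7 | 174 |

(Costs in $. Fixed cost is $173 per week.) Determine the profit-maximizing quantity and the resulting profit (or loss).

Compute π = P·x − TC at each output: x=0: -173; x=1: -179; x=2: -177; x=3: -167; x=4: -159; x=5: -164; x=6: -179; x=7: -214.
Profit is maximized at x = 4. AVC there is 62/4 = $15.50 ≤ P, so producing beats shutting down (which would give -$173).

x = 4; profit = -$159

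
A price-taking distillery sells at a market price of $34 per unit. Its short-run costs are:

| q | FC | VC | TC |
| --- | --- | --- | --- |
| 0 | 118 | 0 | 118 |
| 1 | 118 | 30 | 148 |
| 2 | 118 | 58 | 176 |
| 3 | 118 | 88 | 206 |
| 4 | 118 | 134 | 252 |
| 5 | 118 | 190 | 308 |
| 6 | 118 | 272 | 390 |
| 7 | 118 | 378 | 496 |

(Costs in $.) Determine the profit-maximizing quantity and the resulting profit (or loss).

Compute π = P·q − TC at each output: q=0: -118; q=1: -114; q=2: -108; q=3: -104; q=4: -116; q=5: -138; q=6: -186; q=7: -258.
Profit is maximized at q = 3. AVC there is 88/3 = $29.33 ≤ P, so producing beats shutting down (which would give -$118).

q = 3; profit = -$104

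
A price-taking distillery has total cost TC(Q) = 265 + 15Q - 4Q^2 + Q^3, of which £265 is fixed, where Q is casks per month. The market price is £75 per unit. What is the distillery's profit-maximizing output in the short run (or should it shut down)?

From TC, MC = TC'(Q) = 15 - 8Q + 3Q^2 and AVC = VC/Q = 15 - 4Q + Q^2.
AVC is minimized where dAVC/dQ = -4 + 2Q = 0, at Q = 2; min AVC = 15 - 4·2 + 2^2 = £11.
P = £75 exceeds min AVC = £11, so the firm stays open.
P = MC gives -60 - 8Q + 3Q^2 = 0, with roots -10/3 and 6. Take the larger (rising MC): Q* = 6.
Check: AVC at Q = 6 is £27 ≤ P, so revenue covers variable cost.
Profit = P·Q − TC = 75·6 − 427 = £23.

Produce at Q = 6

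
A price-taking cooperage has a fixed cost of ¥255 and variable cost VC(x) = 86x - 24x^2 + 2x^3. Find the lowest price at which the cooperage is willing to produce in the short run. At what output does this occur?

¥14 per unit, at x = 6

The firm shuts down when price falls below the minimum of average variable cost. AVC = VC/x = 86 - 24x + 2x^2.
dAVC/dx = -24 + 4x = 0 gives x = 6. min AVC = 86 - 24·6 + 2·6^2 = 14.
For P < ¥14 the firm produces nothing.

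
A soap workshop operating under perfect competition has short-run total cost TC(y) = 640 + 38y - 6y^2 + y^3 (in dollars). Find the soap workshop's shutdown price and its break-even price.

Shutdown price = $29; break-even price = $134

AVC = 38 - 6y + y^2; minimized at y = 3, giving min AVC = $29. That is the shutdown price.
ATC = 640/y + 38 - 6y + y^2. Setting dATC/dy = −640/y^2 − 6 + 2y = 0 gives y = 8 (since 2·8^3 − 6·8^2 = 640).
min ATC = 640/8 + 38 − 6·8 + 8^2 = $134. That is the break-even price.
For $29 ≤ P < $134 the firm produces at a loss; below $29 it shuts down.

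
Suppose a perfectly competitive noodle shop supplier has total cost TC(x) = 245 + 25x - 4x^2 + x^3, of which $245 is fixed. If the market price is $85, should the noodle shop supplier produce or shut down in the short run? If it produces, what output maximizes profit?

Produce at x = 6

Strip out fixed cost: VC = 25x - 4x^2 + x^3. Then AVC = 25 - 4x + x^2 and MC = 25 - 8x + 3x^2.
The AVC parabola has its vertex at x = 4/2 = 2, where AVC = 25 - 4·2 + 2^2 = $21.
P = $85 exceeds min AVC = $21, so the firm stays open.
P = MC gives -60 - 8x + 3x^2 = 0, with roots -10/3 and 6. Take the larger (rising MC): x* = 6.
Check: AVC at x = 6 is $37 ≤ P, so revenue covers variable cost.
Profit = P·x − TC = 85·6 − 467 = $43.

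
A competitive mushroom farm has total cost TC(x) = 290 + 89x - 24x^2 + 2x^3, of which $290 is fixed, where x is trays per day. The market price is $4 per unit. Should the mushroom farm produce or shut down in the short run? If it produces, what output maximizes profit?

From TC, MC = TC'(x) = 89 - 48x + 6x^2 and AVC = VC/x = 89 - 24x + 2x^2.
AVC hits its minimum where MC = AVC, at x = 6, giving min AVC = 89 - 24·6 + 2·6^2 = $17.
P = $4 lies below min AVC = $17; no output level covers variable cost.
Shutting down limits the loss to fixed cost, $290.

Shut down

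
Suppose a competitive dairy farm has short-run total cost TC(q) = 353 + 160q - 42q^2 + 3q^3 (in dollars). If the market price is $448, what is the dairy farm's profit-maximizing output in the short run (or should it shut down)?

Produce at q = 12

Variable cost is VC = 160q - 42q^2 + 3q^3, so AVC = VC/q = 160 - 42q + 3q^2 and MC = dTC/dq = 160 - 84q + 9q^2.
AVC is minimized where dAVC/dq = -42 + 6q = 0, at q = 7; min AVC = 160 - 42·7 + 3·7^2 = $13.
Because $448 ≥ $13, revenue can cover variable cost; the firm operates.
Solving P = MC: -288 - 84q + 9q^2 = 0 ⇒ q = -8/3 or 12. On the upward-sloping branch, q* = 12.
Check: AVC at q = 12 is $88 ≤ P, so revenue covers variable cost.
Profit = P·q − TC = 448·12 − 1409 = $3967.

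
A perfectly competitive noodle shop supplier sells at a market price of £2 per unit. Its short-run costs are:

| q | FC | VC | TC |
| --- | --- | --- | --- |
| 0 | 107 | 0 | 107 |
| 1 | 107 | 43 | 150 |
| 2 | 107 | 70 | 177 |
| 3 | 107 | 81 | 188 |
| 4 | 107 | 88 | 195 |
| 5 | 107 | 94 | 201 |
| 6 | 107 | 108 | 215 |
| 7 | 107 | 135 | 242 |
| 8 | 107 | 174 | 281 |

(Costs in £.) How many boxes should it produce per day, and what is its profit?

q = 0 (shut down); profit = -£107

Compute π = P·q − TC at each output: q=0: -107; q=1: -148; q=2: -173; q=3: -182; q=4: -187; q=5: -191; q=6: -203; q=7: -228; q=8: -265.
Profit is highest at q = 0. Equivalently, the lowest AVC in the table is 108/6 ≈ £18 at q = 6, and P = £2 falls below it — price never covers variable cost, so the firm shuts down and loses only its fixed cost.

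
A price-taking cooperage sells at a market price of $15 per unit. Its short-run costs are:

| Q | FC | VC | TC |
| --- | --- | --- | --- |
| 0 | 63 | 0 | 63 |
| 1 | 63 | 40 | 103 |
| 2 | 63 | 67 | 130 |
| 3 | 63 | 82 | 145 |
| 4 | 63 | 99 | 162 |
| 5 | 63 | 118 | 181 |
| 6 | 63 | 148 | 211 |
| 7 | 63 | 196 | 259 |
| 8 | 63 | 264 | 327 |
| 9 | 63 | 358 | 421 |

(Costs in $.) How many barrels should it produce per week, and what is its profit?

Q = 0 (shut down); profit = -$63

Tabulate TR − TC: Q=0: -63; Q=1: -88; Q=2: -100; Q=3: -100; Q=4: -102; Q=5: -106; Q=6: -121; Q=7: -154; Q=8: -207; Q=9: -286.
Profit is highest at Q = 0. Equivalently, the lowest AVC in the table is 118/5 ≈ $23.60 at Q = 5, and P = $15 falls below it — price never covers variable cost, so the firm shuts down and loses only its fixed cost.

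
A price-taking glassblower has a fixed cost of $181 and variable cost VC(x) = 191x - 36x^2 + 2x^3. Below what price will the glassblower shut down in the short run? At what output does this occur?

Short-run supply begins at min AVC. From VC = 191x - 36x^2 + 2x^3, AVC = 191 - 36x + 2x^2.
At the minimum of AVC, MC = AVC. MC = 191 - 72x + 6x^2; setting MC = AVC gives 4x^2 - 36x = 0, so x = 9. min AVC = 29.
So the shutdown price is $29.

$29 per unit, at x = 9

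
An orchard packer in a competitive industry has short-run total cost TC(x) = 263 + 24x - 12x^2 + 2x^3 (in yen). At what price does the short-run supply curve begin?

¥6 per unit

The firm shuts down when price falls below the minimum of average variable cost. AVC = VC/x = 24 - 12x + 2x^2.
At the minimum of AVC, MC = AVC. MC = 24 - 24x + 6x^2; setting MC = AVC gives 4x^2 - 12x = 0, so x = 3. min AVC = 6.
So the shutdown price is ¥6.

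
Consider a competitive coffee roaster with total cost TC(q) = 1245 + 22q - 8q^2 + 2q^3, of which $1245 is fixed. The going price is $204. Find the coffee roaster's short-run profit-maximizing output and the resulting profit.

AVC = 22 - 8q + 2q^2 has its minimum $14 at q = 2; price $204 clears that bar, so the firm operates.
MC = 22 - 16q + 6q^2. Setting P = MC and taking the root on the rising branch gives q* = 7.
TR = 204·7 = 1428. TC = 1245 + 448 = 1693. Profit = 1428 − 1693 = -$265.
Shutting down would mean losing the fixed cost of $1245, so operating at a loss of $265 is better by $980.

Profit = -$265 at q = 7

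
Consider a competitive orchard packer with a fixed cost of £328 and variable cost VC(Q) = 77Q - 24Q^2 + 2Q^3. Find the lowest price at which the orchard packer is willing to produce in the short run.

The firm shuts down when price falls below the minimum of average variable cost. AVC = VC/Q = 77 - 24Q + 2Q^2.
dAVC/dQ = -24 + 4Q = 0 gives Q = 6. min AVC = 77 - 24·6 + 2·6^2 = 5.
The firm shuts down for any P below £5.

£5 per unit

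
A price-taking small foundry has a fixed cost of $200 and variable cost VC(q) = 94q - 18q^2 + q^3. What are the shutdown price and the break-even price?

Shutdown price = $13; break-even price = $34

AVC = 94 - 18q + q^2; minimized at q = 9, giving min AVC = $13. That is the shutdown price.
ATC = 200/q + 94 - 18q + q^2. Setting dATC/dq = −200/q^2 − 18 + 2q = 0 gives q = 10 (since 2·10^3 − 18·10^2 = 200).
min ATC = 200/10 + 94 − 18·10 + 10^2 = $34. That is the break-even price.
For $13 ≤ P < $34 the firm produces at a loss; below $13 it shuts down.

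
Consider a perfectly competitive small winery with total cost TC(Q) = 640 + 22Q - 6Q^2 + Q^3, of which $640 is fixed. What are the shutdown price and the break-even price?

Shutdown price = $13; break-even price = $118

AVC = 22 - 6Q + Q^2; minimized at Q = 3, giving min AVC = $13. That is the shutdown price.
ATC = 640/Q + 22 - 6Q + Q^2. Setting dATC/dQ = −640/Q^2 − 6 + 2Q = 0 gives Q = 8 (since 2·8^3 − 6·8^2 = 640).
min ATC = 640/8 + 22 − 6·8 + 8^2 = $118. That is the break-even price.
Between these two prices the firm operates at a loss; above $118 it earns a profit.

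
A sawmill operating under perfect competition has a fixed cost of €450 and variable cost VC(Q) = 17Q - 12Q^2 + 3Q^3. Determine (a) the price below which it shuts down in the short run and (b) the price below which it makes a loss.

AVC = 17 - 12Q + 3Q^2; minimized at Q = 2, giving min AVC = €5. That is the shutdown price.
ATC = 450/Q + 17 - 12Q + 3Q^2. Setting dATC/dQ = −450/Q^2 − 12 + 6Q = 0 gives Q = 5 (since 6·5^3 − 12·5^2 = 450).
min ATC = 450/5 + 17 − 12·5 + 3·5^2 = €122. That is the break-even price.
Between these two prices the firm operates at a loss; above €122 it earns a profit.

Shutdown price = €5; break-even price = €122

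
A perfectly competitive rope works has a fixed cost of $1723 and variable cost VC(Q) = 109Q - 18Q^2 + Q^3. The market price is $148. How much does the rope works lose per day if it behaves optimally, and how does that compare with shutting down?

AVC = 109 - 18Q + Q^2; min AVC = $28 at Q = 9. Since P = $148 ≥ min AVC, the firm produces.
MC = 109 - 36Q + 3Q^2. Setting P = MC and taking the root on the rising branch gives Q* = 13.
TR = 148·13 = 1924. TC = 1723 + 572 = 2295. Profit = 1924 − 2295 = -$371.
Shutting down would mean losing the fixed cost of $1723, so operating at a loss of $371 is better by $1352.

Profit = -$371 at Q = 13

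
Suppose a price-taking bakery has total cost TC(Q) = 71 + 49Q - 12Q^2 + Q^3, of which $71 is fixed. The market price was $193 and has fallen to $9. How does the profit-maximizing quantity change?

Output falls from 12 to 0 (the firm shuts down)

MC = 49 - 24Q + 3Q^2; the shutdown threshold is min AVC = $13 (at Q = 6).
With P = $193 above the shutdown price, P = MC gives Q = 12.
At P = $9 < min AVC = $13, price no longer covers variable cost at any output, so the firm shuts down: Q = 0.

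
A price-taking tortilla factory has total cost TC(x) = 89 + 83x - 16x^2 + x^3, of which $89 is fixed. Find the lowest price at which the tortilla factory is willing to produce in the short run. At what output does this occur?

$19 per unit, at x = 8

The firm shuts down when price falls below the minimum of average variable cost. AVC = VC/x = 83 - 16x + x^2.
dAVC/dx = -16 + 2x = 0 gives x = 8. min AVC = 83 - 16·8 + 8^2 = 19.
For P < $19 the firm produces nothing.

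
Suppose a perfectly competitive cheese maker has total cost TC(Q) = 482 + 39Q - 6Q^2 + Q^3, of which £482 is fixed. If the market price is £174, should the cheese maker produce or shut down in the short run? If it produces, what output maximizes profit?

Produce at Q = 9

From TC, MC = TC'(Q) = 39 - 12Q + 3Q^2 and AVC = VC/Q = 39 - 6Q + Q^2.
AVC is minimized where dAVC/dQ = -6 + 2Q = 0, at Q = 3; min AVC = 39 - 6·3 + 3^2 = £30.
P = £174 exceeds min AVC = £30, so the firm stays open.
P = MC gives -135 - 12Q + 3Q^2 = 0, with roots -5 and 9. Take the larger (rising MC): Q* = 9.
Check: AVC at Q = 9 is £66 ≤ P, so revenue covers variable cost.
Profit = P·Q − TC = 174·9 − 1076 = £490.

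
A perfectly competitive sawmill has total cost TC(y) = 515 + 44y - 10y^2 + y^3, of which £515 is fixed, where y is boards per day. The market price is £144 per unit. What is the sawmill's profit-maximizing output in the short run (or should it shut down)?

From TC, MC = TC'(y) = 44 - 20y + 3y^2 and AVC = VC/y = 44 - 10y + y^2.
AVC is minimized where dAVC/dy = -10 + 2y = 0, at y = 5; min AVC = 44 - 10·5 + 5^2 = £19.
Because £144 ≥ £19, revenue can cover variable cost; the firm operates.
Solving P = MC: -100 - 20y + 3y^2 = 0 ⇒ y = -10/3 or 10. On the upward-sloping branch, y* = 10.
Check: AVC at y = 10 is £44 ≤ P, so revenue covers variable cost.
Profit = P·y − TC = 144·10 − 955 = £485.

Produce at y = 10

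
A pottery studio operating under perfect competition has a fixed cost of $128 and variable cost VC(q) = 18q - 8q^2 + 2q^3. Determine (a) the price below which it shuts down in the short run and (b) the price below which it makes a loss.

Shutdown price = min AVC. AVC = 18 - 8q + 2q^2, with vertex at q = 2 and minimum $10.
ATC = 128/q + 18 - 8q + 2q^2. Setting dATC/dq = −128/q^2 − 8 + 4q = 0 gives q = 4 (since 4·4^3 − 8·4^2 = 128).
min ATC = 128/4 + 18 − 8·4 + 2·4^2 = $50. That is the break-even price.
Between these two prices the firm operates at a loss; above $50 it earns a profit.

Shutdown price = $10; break-even price = $50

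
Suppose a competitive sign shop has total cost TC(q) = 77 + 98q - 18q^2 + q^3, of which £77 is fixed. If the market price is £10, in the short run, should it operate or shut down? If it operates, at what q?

From TC, MC = TC'(q) = 98 - 36q + 3q^2 and AVC = VC/q = 98 - 18q + q^2.
The AVC parabola has its vertex at q = 18/2 = 9, where AVC = 98 - 18·9 + 9^2 = £17.
P = £10 lies below min AVC = £17; no output level covers variable cost.
The firm minimizes its loss by shutting down and losing only its fixed cost of £77.

Shut down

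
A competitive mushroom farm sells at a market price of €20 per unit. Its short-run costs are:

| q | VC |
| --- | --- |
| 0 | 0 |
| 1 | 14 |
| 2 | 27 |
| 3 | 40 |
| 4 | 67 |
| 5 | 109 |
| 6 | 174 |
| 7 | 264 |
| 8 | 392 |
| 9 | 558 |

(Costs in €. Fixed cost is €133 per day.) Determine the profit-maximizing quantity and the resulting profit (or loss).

Profit at each row (π = 20q − TC): q=0: -133; q=1: -127; q=2: -120; q=3: -113; q=4: -120; q=5: -142; q=6: -187; q=7: -257; q=8: -365; q=9: -511.
Profit is maximized at q = 3. AVC there is 40/3 = €13.33 ≤ P, so producing beats shutting down (which would give -€133).

q = 3; profit = -€113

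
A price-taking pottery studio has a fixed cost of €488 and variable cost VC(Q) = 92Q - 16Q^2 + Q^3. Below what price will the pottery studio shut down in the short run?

Short-run supply begins at min AVC. From VC = 92Q - 16Q^2 + Q^3, AVC = 92 - 16Q + Q^2.
dAVC/dQ = -16 + 2Q = 0 gives Q = 8. min AVC = 92 - 16·8 + 8^2 = 28.
So the shutdown price is €28.

€28 per unit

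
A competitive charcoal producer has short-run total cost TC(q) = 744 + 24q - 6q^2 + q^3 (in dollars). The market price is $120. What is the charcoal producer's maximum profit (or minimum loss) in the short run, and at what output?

AVC = 24 - 6q + q^2; min AVC = $15 at q = 3. Since P = $120 ≥ min AVC, the firm produces.
MC = 24 - 12q + 3q^2. Setting P = MC and taking the root on the rising branch gives q* = 8.
TR = 120·8 = 960. TC = 744 + 320 = 1064. Profit = 960 − 1064 = -$104.
Shutting down would mean losing the fixed cost of $744, so operating at a loss of $104 is better by $640.

Profit = -$104 at q = 8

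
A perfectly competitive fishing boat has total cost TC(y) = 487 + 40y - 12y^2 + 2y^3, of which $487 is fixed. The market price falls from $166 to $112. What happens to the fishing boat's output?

Output falls from 7 to 6

MC = 40 - 24y + 6y^2; the shutdown threshold is min AVC = $22 (at y = 3).
At P = $166 ≥ min AVC, set P = MC on the rising branch: y = 7.
At P = $112 ≥ min AVC, set P = MC: y = 6. The firm stays open but cuts output.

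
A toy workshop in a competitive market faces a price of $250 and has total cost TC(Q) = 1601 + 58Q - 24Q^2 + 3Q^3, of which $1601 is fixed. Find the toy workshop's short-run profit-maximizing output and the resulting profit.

AVC = 58 - 24Q + 3Q^2; min AVC = $10 at Q = 4. Since P = $250 ≥ min AVC, the firm produces.
With MC = 58 - 48Q + 9Q^2, P = MC on the upward-sloping part at Q* = 8.
TR = 250·8 = 2000. TC = 1601 + 464 = 2065. Profit = 2000 − 2065 = -$65.
That loss of $65 beats the $1601 the firm would lose by shutting down; producing recovers $1536 of fixed cost.

Profit = -$65 at Q = 8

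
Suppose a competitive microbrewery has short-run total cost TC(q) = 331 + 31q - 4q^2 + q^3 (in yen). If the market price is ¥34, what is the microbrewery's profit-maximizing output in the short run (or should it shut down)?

Produce at q = 3

Variable cost is VC = 31q - 4q^2 + q^3, so AVC = VC/q = 31 - 4q + q^2 and MC = dTC/dq = 31 - 8q + 3q^2.
The AVC parabola has its vertex at q = 4/2 = 2, where AVC = 31 - 4·2 + 2^2 = ¥27.
Since P = ¥34 ≥ min AVC = ¥27, price covers variable cost and the firm should produce.
Solving P = MC: -3 - 8q + 3q^2 = 0 ⇒ q = -1/3 or 3. On the upward-sloping branch, q* = 3.
Check: AVC at q = 3 is ¥28 ≤ P, so revenue covers variable cost.
Profit = P·q − TC = 34·3 − 415 = -¥313, a loss, but smaller than the ¥331 fixed cost the firm would lose by shutting down.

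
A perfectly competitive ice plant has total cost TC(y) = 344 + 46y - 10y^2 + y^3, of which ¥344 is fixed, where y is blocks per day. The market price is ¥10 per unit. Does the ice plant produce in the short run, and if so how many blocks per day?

From TC, MC = TC'(y) = 46 - 20y + 3y^2 and AVC = VC/y = 46 - 10y + y^2.
AVC hits its minimum where MC = AVC, at y = 5, giving min AVC = 46 - 10·5 + 5^2 = ¥21.
P = ¥10 lies below min AVC = ¥21; no output level covers variable cost.
Shutting down limits the loss to fixed cost, ¥344.

Shut down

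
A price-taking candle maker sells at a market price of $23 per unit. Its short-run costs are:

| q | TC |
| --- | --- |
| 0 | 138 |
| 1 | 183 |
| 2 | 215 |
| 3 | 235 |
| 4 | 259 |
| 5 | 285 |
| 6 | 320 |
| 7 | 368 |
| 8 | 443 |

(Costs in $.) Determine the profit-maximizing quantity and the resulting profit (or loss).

q = 0 (shut down); profit = -$138

Compute π = P·q − TC at each output: q=0: -138; q=1: -160; q=2: -169; q=3: -166; q=4: -167; q=5: -170; q=6: -182; q=7: -207; q=8: -259.
Profit is highest at q = 0. Equivalently, the lowest AVC in the table is 147/5 ≈ $29.40 at q = 5, and P = $23 falls below it — price never covers variable cost, so the firm shuts down and loses only its fixed cost.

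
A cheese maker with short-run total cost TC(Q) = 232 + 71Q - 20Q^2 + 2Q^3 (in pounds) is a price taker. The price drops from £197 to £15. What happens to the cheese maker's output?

MC = 71 - 40Q + 6Q^2; the shutdown threshold is min AVC = £21 (at Q = 5).
With P = £197 above the shutdown price, P = MC gives Q = 9.
At P = £15 < min AVC = £21, price no longer covers variable cost at any output, so the firm shuts down: Q = 0.

Output falls from 9 to 0 (the firm shuts down)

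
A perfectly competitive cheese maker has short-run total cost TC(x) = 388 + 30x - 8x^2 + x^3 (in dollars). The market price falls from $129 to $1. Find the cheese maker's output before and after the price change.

Output falls from 9 to 0 (the firm shuts down)

MC = 30 - 16x + 3x^2; the shutdown threshold is min AVC = $14 (at x = 4).
At P = $129 ≥ min AVC, set P = MC on the rising branch: x = 9.
At P = $1 < min AVC = $14, price no longer covers variable cost at any output, so the firm shuts down: x = 0.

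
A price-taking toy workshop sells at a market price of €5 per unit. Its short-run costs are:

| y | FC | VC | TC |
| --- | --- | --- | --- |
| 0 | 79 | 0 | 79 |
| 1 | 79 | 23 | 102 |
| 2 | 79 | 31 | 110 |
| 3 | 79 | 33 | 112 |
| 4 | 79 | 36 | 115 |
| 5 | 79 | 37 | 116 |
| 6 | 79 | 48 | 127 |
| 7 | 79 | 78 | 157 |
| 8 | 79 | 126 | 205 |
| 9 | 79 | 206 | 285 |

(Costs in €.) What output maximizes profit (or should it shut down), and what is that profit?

Compute π = P·y − TC at each output: y=0: -79; y=1: -97; y=2: -100; y=3: -97; y=4: -95; y=5: -91; y=6: -97; y=7: -122; y=8: -165; y=9: -240.
Profit is highest at y = 0. Equivalently, the lowest AVC in the table is 37/5 ≈ €7.40 at y = 5, and P = €5 falls below it — price never covers variable cost, so the firm shuts down and loses only its fixed cost.

y = 0 (shut down); profit = -€79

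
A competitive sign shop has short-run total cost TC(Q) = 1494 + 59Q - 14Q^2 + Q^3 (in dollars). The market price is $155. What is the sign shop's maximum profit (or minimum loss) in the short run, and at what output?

AVC = 59 - 14Q + Q^2 has its minimum $10 at Q = 7; price $155 clears that bar, so the firm operates.
MC = 59 - 28Q + 3Q^2. Setting P = MC and taking the root on the rising branch gives Q* = 12.
TR = 155·12 = 1860. TC = 1494 + 420 = 1914. Profit = 1860 − 1914 = -$54.
Shutting down would mean losing the fixed cost of $1494, so operating at a loss of $54 is better by $1440.

Profit = -$54 at Q = 12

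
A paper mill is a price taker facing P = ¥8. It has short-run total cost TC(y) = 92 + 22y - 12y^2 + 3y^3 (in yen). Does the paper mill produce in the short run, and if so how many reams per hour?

Shut down

Variable cost is VC = 22y - 12y^2 + 3y^3, so AVC = VC/y = 22 - 12y + 3y^2 and MC = dTC/dy = 22 - 24y + 9y^2.
AVC hits its minimum where MC = AVC, at y = 2, giving min AVC = 22 - 12·2 + 3·2^2 = ¥10.
With P < min AVC (¥8 < ¥10), every unit sold adds to the loss.
The firm minimizes its loss by shutting down and losing only its fixed cost of ¥92.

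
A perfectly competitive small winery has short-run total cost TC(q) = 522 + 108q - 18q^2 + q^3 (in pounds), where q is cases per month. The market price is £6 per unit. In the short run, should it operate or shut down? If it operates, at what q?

Shut down

Variable cost is VC = 108q - 18q^2 + q^3, so AVC = VC/q = 108 - 18q + q^2 and MC = dTC/dq = 108 - 36q + 3q^2.
AVC is minimized where dAVC/dq = -18 + 2q = 0, at q = 9; min AVC = 108 - 18·9 + 9^2 = £27.
P = £6 lies below min AVC = £27; no output level covers variable cost.
Best response: produce nothing and absorb the £522 fixed cost.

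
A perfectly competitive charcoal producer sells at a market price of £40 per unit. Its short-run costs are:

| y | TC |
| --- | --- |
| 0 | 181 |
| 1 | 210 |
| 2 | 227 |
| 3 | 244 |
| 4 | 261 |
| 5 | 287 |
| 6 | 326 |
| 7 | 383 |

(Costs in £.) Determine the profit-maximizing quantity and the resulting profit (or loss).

Profit at each row (π = 40y − TC): y=0: -181; y=1: -170; y=2: -147; y=3: -124; y=4: -101; y=5: -87; y=6: -86; y=7: -103.
Profit is maximized at y = 6. AVC there is 145/6 = £24.17 ≤ P, so producing beats shutting down (which would give -£181).

y = 6; profit = -£86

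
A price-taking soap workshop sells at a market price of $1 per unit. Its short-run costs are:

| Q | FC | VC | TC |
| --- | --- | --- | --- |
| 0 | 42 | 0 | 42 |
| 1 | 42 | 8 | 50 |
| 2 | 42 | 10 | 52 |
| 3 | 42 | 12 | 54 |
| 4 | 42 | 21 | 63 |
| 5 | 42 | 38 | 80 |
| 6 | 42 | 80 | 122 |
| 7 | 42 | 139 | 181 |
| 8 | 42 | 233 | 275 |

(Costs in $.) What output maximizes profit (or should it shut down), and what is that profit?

Compute π = P·Q − TC at each output: Q=0: -42; Q=1: -49; Q=2: -50; Q=3: -51; Q=4: -59; Q=5: -75; Q=6: -116; Q=7: -174; Q=8: -267.
Profit is highest at Q = 0. Equivalently, the lowest AVC in the table is 12/3 ≈ $4 at Q = 3, and P = $1 falls below it — price never covers variable cost, so the firm shuts down and loses only its fixed cost.

Q = 0 (shut down); profit = -$42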